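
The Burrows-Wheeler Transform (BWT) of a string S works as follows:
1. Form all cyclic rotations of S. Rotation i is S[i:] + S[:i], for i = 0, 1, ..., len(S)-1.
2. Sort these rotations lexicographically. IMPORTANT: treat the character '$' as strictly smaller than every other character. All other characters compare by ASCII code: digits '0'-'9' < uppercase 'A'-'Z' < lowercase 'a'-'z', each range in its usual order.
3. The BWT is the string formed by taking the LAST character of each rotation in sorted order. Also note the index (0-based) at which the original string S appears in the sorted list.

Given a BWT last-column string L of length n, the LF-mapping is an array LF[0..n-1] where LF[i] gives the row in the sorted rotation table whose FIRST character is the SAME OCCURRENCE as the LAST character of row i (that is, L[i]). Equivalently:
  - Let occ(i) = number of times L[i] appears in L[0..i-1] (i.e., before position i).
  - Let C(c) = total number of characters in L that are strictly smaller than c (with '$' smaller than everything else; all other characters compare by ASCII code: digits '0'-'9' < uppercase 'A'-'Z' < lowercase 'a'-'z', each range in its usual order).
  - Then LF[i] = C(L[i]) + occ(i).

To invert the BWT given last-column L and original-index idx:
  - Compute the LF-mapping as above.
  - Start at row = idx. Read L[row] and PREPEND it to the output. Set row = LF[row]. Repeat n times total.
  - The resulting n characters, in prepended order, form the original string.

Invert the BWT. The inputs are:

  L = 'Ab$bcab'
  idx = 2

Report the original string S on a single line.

LF mapping: 1 3 0 4 6 2 5
Walk LF starting at row 2, prepending L[row]:
  step 1: row=2, L[2]='$', prepend. Next row=LF[2]=0
  step 2: row=0, L[0]='A', prepend. Next row=LF[0]=1
  step 3: row=1, L[1]='b', prepend. Next row=LF[1]=3
  step 4: row=3, L[3]='b', prepend. Next row=LF[3]=4
  step 5: row=4, L[4]='c', prepend. Next row=LF[4]=6
  step 6: row=6, L[6]='b', prepend. Next row=LF[6]=5
  step 7: row=5, L[5]='a', prepend. Next row=LF[5]=2
Reversed output: abcbbA$

Answer: abcbbA$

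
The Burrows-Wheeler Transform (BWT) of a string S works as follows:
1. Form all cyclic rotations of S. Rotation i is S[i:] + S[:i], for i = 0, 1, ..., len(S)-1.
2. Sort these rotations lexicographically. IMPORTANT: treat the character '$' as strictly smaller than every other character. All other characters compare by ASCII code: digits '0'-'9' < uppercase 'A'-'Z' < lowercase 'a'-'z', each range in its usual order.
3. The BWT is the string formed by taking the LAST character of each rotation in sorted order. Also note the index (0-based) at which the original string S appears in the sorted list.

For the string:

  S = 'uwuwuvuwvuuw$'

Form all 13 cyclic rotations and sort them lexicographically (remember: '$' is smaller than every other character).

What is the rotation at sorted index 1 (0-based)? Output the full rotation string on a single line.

All 13 rotations (rotation i = S[i:]+S[:i]):
  rot[0] = uwuwuvuwvuuw$
  rot[1] = wuwuvuwvuuw$u
  rot[2] = uwuvuwvuuw$uw
  rot[3] = wuvuwvuuw$uwu
  rot[4] = uvuwvuuw$uwuw
  rot[5] = vuwvuuw$uwuwu
  rot[6] = uwvuuw$uwuwuv
  rot[7] = wvuuw$uwuwuvu
  rot[8] = vuuw$uwuwuvuw
  rot[9] = uuw$uwuwuvuwv
  rot[10] = uw$uwuwuvuwvu
  rot[11] = w$uwuwuvuwvuu
  rot[12] = $uwuwuvuwvuuw
Sorted (with $ < everything):
  sorted[0] = $uwuwuvuwvuuw
  sorted[1] = uuw$uwuwuvuwv
  sorted[2] = uvuwvuuw$uwuw
  sorted[3] = uw$uwuwuvuwvu
  sorted[4] = uwuvuwvuuw$uw
  sorted[5] = uwuwuvuwvuuw$
  sorted[6] = uwvuuw$uwuwuv
  sorted[7] = vuuw$uwuwuvuw
  sorted[8] = vuwvuuw$uwuwu
  sorted[9] = w$uwuwuvuwvuu
  sorted[10] = wuvuwvuuw$uwu
  sorted[11] = wuwuvuwvuuw$u
  sorted[12] = wvuuw$uwuwuvu
sorted[1] = uuw$uwuwuvuwv

Answer: uuw$uwuwuvuwv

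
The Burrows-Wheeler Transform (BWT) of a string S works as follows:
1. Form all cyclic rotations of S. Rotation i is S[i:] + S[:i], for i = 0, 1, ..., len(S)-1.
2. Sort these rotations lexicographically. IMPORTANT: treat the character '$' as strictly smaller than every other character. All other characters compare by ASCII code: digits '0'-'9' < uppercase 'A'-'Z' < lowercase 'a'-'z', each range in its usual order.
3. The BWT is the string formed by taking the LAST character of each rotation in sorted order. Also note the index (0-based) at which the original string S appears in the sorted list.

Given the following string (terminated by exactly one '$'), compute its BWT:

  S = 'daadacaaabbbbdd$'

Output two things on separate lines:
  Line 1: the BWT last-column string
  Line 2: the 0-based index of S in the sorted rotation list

All 16 rotations (rotation i = S[i:]+S[:i]):
  rot[0] = daadacaaabbbbdd$
  rot[1] = aadacaaabbbbdd$d
  rot[2] = adacaaabbbbdd$da
  rot[3] = dacaaabbbbdd$daa
  rot[4] = acaaabbbbdd$daad
  rot[5] = caaabbbbdd$daada
  rot[6] = aaabbbbdd$daadac
  rot[7] = aabbbbdd$daadaca
  rot[8] = abbbbdd$daadacaa
  rot[9] = bbbbdd$daadacaaa
  rot[10] = bbbdd$daadacaaab
  rot[11] = bbdd$daadacaaabb
  rot[12] = bdd$daadacaaabbb
  rot[13] = dd$daadacaaabbbb
  rot[14] = d$daadacaaabbbbd
  rot[15] = $daadacaaabbbbdd
Sorted (with $ < everything):
  sorted[0] = $daadacaaabbbbdd  (last char: 'd')
  sorted[1] = aaabbbbdd$daadac  (last char: 'c')
  sorted[2] = aabbbbdd$daadaca  (last char: 'a')
  sorted[3] = aadacaaabbbbdd$d  (last char: 'd')
  sorted[4] = abbbbdd$daadacaa  (last char: 'a')
  sorted[5] = acaaabbbbdd$daad  (last char: 'd')
  sorted[6] = adacaaabbbbdd$da  (last char: 'a')
  sorted[7] = bbbbdd$daadacaaa  (last char: 'a')
  sorted[8] = bbbdd$daadacaaab  (last char: 'b')
  sorted[9] = bbdd$daadacaaabb  (last char: 'b')
  sorted[10] = bdd$daadacaaabbb  (last char: 'b')
  sorted[11] = caaabbbbdd$daada  (last char: 'a')
  sorted[12] = d$daadacaaabbbbd  (last char: 'd')
  sorted[13] = daadacaaabbbbdd$  (last char: '$')
  sorted[14] = dacaaabbbbdd$daa  (last char: 'a')
  sorted[15] = dd$daadacaaabbbb  (last char: 'b')
Last column: dcadadaabbbad$ab
Original string S is at sorted index 13

Answer: dcadadaabbbad$ab
13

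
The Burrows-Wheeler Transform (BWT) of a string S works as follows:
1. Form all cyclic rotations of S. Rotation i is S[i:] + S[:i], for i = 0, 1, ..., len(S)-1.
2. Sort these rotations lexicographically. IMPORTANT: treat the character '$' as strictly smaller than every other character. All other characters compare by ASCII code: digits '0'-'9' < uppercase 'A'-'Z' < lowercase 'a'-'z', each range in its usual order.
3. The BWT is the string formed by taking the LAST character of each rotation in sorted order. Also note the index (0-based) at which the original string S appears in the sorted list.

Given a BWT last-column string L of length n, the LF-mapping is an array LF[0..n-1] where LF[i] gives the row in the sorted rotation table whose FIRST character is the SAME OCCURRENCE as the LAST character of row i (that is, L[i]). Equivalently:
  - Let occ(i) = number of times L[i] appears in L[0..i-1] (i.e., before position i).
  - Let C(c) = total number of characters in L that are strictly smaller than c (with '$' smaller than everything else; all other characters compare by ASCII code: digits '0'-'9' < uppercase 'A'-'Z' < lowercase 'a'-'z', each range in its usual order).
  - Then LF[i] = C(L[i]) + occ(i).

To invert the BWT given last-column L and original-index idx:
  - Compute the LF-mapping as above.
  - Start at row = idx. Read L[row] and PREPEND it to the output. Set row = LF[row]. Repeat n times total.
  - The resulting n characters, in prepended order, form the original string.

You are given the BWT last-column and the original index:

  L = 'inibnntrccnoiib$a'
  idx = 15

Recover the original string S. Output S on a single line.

Answer: ribboncincinnati$

Derivation:
LF mapping: 6 10 7 2 11 12 16 15 4 5 13 14 8 9 3 0 1
Walk LF starting at row 15, prepending L[row]:
  step 1: row=15, L[15]='$', prepend. Next row=LF[15]=0
  step 2: row=0, L[0]='i', prepend. Next row=LF[0]=6
  step 3: row=6, L[6]='t', prepend. Next row=LF[6]=16
  step 4: row=16, L[16]='a', prepend. Next row=LF[16]=1
  step 5: row=1, L[1]='n', prepend. Next row=LF[1]=10
  step 6: row=10, L[10]='n', prepend. Next row=LF[10]=13
  step 7: row=13, L[13]='i', prepend. Next row=LF[13]=9
  step 8: row=9, L[9]='c', prepend. Next row=LF[9]=5
  step 9: row=5, L[5]='n', prepend. Next row=LF[5]=12
  step 10: row=12, L[12]='i', prepend. Next row=LF[12]=8
  step 11: row=8, L[8]='c', prepend. Next row=LF[8]=4
  step 12: row=4, L[4]='n', prepend. Next row=LF[4]=11
  step 13: row=11, L[11]='o', prepend. Next row=LF[11]=14
  step 14: row=14, L[14]='b', prepend. Next row=LF[14]=3
  step 15: row=3, L[3]='b', prepend. Next row=LF[3]=2
  step 16: row=2, L[2]='i', prepend. Next row=LF[2]=7
  step 17: row=7, L[7]='r', prepend. Next row=LF[7]=15
Reversed output: ribboncincinnati$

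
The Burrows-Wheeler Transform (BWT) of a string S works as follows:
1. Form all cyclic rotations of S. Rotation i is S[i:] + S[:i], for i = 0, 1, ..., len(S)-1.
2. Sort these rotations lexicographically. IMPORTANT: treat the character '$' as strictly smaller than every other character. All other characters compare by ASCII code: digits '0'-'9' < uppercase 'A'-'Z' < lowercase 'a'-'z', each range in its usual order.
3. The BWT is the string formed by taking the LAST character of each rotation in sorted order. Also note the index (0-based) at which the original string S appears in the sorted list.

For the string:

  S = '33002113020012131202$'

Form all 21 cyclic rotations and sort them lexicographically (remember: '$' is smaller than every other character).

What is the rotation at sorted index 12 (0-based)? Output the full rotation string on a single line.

All 21 rotations (rotation i = S[i:]+S[:i]):
  rot[0] = 33002113020012131202$
  rot[1] = 3002113020012131202$3
  rot[2] = 002113020012131202$33
  rot[3] = 02113020012131202$330
  rot[4] = 2113020012131202$3300
  rot[5] = 113020012131202$33002
  rot[6] = 13020012131202$330021
  rot[7] = 3020012131202$3300211
  rot[8] = 020012131202$33002113
  rot[9] = 20012131202$330021130
  rot[10] = 0012131202$3300211302
  rot[11] = 012131202$33002113020
  rot[12] = 12131202$330021130200
  rot[13] = 2131202$3300211302001
  rot[14] = 131202$33002113020012
  rot[15] = 31202$330021130200121
  rot[16] = 1202$3300211302001213
  rot[17] = 202$33002113020012131
  rot[18] = 02$330021130200121312
  rot[19] = 2$3300211302001213120
  rot[20] = $33002113020012131202
Sorted (with $ < everything):
  sorted[0] = $33002113020012131202
  sorted[1] = 0012131202$3300211302
  sorted[2] = 002113020012131202$33
  sorted[3] = 012131202$33002113020
  sorted[4] = 02$330021130200121312
  sorted[5] = 020012131202$33002113
  sorted[6] = 02113020012131202$330
  sorted[7] = 113020012131202$33002
  sorted[8] = 1202$3300211302001213
  sorted[9] = 12131202$330021130200
  sorted[10] = 13020012131202$330021
  sorted[11] = 131202$33002113020012
  sorted[12] = 2$3300211302001213120
  sorted[13] = 20012131202$330021130
  sorted[14] = 202$33002113020012131
  sorted[15] = 2113020012131202$3300
  sorted[16] = 2131202$3300211302001
  sorted[17] = 3002113020012131202$3
  sorted[18] = 3020012131202$3300211
  sorted[19] = 31202$330021130200121
  sorted[20] = 33002113020012131202$
sorted[12] = 2$3300211302001213120

Answer: 2$3300211302001213120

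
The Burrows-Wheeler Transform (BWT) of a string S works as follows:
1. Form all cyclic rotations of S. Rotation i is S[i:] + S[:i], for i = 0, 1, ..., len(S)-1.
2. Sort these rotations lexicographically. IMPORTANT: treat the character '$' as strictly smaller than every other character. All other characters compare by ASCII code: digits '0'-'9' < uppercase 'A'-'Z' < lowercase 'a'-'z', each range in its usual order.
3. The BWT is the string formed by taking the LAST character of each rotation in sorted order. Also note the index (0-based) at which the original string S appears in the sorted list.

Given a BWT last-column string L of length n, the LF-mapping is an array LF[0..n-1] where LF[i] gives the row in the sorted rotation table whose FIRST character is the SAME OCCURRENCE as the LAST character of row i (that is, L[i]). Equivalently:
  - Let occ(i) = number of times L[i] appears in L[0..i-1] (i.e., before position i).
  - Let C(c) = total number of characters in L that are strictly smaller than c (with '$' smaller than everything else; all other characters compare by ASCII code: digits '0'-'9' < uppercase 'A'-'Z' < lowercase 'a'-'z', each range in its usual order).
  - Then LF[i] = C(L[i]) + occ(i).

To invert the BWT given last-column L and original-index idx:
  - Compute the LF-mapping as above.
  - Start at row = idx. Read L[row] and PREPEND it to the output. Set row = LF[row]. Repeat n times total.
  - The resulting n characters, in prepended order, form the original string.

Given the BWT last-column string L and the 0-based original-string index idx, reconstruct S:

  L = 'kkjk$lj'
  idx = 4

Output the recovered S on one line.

Answer: kjjlkk$

Derivation:
LF mapping: 3 4 1 5 0 6 2
Walk LF starting at row 4, prepending L[row]:
  step 1: row=4, L[4]='$', prepend. Next row=LF[4]=0
  step 2: row=0, L[0]='k', prepend. Next row=LF[0]=3
  step 3: row=3, L[3]='k', prepend. Next row=LF[3]=5
  step 4: row=5, L[5]='l', prepend. Next row=LF[5]=6
  step 5: row=6, L[6]='j', prepend. Next row=LF[6]=2
  step 6: row=2, L[2]='j', prepend. Next row=LF[2]=1
  step 7: row=1, L[1]='k', prepend. Next row=LF[1]=4
Reversed output: kjjlkk$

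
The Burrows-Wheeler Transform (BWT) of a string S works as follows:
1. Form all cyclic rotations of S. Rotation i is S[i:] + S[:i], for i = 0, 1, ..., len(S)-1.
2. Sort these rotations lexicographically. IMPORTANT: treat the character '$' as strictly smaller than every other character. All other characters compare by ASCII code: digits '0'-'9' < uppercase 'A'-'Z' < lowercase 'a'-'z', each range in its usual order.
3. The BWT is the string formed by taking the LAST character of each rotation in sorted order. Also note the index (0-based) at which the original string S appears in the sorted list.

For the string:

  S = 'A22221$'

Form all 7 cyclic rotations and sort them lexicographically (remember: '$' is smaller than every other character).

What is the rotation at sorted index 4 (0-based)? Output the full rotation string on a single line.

All 7 rotations (rotation i = S[i:]+S[:i]):
  rot[0] = A22221$
  rot[1] = 22221$A
  rot[2] = 2221$A2
  rot[3] = 221$A22
  rot[4] = 21$A222
  rot[5] = 1$A2222
  rot[6] = $A22221
Sorted (with $ < everything):
  sorted[0] = $A22221
  sorted[1] = 1$A2222
  sorted[2] = 21$A222
  sorted[3] = 221$A22
  sorted[4] = 2221$A2
  sorted[5] = 22221$A
  sorted[6] = A22221$
sorted[4] = 2221$A2

Answer: 2221$A2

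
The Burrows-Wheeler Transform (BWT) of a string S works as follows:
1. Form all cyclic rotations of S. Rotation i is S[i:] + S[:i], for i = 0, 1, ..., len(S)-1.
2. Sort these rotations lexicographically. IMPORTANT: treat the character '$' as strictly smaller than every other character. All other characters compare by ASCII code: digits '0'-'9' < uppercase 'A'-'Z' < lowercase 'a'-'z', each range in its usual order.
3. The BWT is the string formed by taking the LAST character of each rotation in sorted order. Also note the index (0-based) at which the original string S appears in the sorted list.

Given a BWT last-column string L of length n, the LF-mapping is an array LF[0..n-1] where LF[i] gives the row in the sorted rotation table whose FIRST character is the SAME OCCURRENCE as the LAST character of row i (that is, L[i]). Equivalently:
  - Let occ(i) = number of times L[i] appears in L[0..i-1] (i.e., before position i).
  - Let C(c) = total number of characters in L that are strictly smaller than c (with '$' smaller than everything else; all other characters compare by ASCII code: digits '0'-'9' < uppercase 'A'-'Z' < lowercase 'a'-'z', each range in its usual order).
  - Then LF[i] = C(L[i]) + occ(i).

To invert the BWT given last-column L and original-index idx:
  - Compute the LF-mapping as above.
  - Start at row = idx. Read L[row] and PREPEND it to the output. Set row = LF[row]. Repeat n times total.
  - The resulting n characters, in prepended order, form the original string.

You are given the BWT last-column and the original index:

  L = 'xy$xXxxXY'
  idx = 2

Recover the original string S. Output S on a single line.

LF mapping: 4 8 0 5 1 6 7 2 3
Walk LF starting at row 2, prepending L[row]:
  step 1: row=2, L[2]='$', prepend. Next row=LF[2]=0
  step 2: row=0, L[0]='x', prepend. Next row=LF[0]=4
  step 3: row=4, L[4]='X', prepend. Next row=LF[4]=1
  step 4: row=1, L[1]='y', prepend. Next row=LF[1]=8
  step 5: row=8, L[8]='Y', prepend. Next row=LF[8]=3
  step 6: row=3, L[3]='x', prepend. Next row=LF[3]=5
  step 7: row=5, L[5]='x', prepend. Next row=LF[5]=6
  step 8: row=6, L[6]='x', prepend. Next row=LF[6]=7
  step 9: row=7, L[7]='X', prepend. Next row=LF[7]=2
Reversed output: XxxxYyXx$

Answer: XxxxYyXx$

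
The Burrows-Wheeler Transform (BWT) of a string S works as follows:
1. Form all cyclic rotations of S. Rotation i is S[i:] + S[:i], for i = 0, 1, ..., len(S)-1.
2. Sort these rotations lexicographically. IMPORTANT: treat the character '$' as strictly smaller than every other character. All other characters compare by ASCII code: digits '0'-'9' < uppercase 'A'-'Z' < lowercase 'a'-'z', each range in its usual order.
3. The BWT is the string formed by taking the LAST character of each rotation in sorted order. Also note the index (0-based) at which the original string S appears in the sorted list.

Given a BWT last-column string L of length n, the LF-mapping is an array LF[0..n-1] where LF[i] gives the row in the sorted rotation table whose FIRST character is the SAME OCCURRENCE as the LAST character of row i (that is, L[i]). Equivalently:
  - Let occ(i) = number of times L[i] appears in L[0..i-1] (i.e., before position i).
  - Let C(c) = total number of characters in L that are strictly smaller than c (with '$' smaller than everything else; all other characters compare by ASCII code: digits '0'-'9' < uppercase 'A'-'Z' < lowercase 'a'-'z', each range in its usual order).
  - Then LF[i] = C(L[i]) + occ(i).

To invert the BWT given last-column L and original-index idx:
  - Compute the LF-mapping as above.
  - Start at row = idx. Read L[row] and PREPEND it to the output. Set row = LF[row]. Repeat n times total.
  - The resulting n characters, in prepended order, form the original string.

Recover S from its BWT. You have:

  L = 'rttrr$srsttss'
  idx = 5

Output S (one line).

Answer: sssttrrrsttr$

Derivation:
LF mapping: 1 9 10 2 3 0 5 4 6 11 12 7 8
Walk LF starting at row 5, prepending L[row]:
  step 1: row=5, L[5]='$', prepend. Next row=LF[5]=0
  step 2: row=0, L[0]='r', prepend. Next row=LF[0]=1
  step 3: row=1, L[1]='t', prepend. Next row=LF[1]=9
  step 4: row=9, L[9]='t', prepend. Next row=LF[9]=11
  step 5: row=11, L[11]='s', prepend. Next row=LF[11]=7
  step 6: row=7, L[7]='r', prepend. Next row=LF[7]=4
  step 7: row=4, L[4]='r', prepend. Next row=LF[4]=3
  step 8: row=3, L[3]='r', prepend. Next row=LF[3]=2
  step 9: row=2, L[2]='t', prepend. Next row=LF[2]=10
  step 10: row=10, L[10]='t', prepend. Next row=LF[10]=12
  step 11: row=12, L[12]='s', prepend. Next row=LF[12]=8
  step 12: row=8, L[8]='s', prepend. Next row=LF[8]=6
  step 13: row=6, L[6]='s', prepend. Next row=LF[6]=5
Reversed output: sssttrrrsttr$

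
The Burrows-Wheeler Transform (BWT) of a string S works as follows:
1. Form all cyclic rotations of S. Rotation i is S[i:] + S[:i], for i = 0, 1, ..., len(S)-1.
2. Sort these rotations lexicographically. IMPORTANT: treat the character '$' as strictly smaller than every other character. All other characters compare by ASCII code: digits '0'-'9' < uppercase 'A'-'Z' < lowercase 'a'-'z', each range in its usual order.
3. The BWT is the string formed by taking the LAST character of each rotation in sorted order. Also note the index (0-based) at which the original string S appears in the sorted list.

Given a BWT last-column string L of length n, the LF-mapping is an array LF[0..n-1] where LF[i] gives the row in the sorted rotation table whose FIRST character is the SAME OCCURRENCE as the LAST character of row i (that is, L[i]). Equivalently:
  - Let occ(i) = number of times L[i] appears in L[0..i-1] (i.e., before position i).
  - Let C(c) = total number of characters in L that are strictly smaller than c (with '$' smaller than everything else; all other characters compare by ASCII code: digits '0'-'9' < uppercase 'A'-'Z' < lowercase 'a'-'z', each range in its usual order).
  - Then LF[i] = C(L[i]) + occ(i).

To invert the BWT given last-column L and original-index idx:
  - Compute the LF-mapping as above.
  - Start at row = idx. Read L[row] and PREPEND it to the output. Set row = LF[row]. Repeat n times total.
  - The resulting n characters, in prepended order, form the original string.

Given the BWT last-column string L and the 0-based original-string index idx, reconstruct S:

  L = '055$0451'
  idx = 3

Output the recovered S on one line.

LF mapping: 1 5 6 0 2 4 7 3
Walk LF starting at row 3, prepending L[row]:
  step 1: row=3, L[3]='$', prepend. Next row=LF[3]=0
  step 2: row=0, L[0]='0', prepend. Next row=LF[0]=1
  step 3: row=1, L[1]='5', prepend. Next row=LF[1]=5
  step 4: row=5, L[5]='4', prepend. Next row=LF[5]=4
  step 5: row=4, L[4]='0', prepend. Next row=LF[4]=2
  step 6: row=2, L[2]='5', prepend. Next row=LF[2]=6
  step 7: row=6, L[6]='5', prepend. Next row=LF[6]=7
  step 8: row=7, L[7]='1', prepend. Next row=LF[7]=3
Reversed output: 1550450$

Answer: 1550450$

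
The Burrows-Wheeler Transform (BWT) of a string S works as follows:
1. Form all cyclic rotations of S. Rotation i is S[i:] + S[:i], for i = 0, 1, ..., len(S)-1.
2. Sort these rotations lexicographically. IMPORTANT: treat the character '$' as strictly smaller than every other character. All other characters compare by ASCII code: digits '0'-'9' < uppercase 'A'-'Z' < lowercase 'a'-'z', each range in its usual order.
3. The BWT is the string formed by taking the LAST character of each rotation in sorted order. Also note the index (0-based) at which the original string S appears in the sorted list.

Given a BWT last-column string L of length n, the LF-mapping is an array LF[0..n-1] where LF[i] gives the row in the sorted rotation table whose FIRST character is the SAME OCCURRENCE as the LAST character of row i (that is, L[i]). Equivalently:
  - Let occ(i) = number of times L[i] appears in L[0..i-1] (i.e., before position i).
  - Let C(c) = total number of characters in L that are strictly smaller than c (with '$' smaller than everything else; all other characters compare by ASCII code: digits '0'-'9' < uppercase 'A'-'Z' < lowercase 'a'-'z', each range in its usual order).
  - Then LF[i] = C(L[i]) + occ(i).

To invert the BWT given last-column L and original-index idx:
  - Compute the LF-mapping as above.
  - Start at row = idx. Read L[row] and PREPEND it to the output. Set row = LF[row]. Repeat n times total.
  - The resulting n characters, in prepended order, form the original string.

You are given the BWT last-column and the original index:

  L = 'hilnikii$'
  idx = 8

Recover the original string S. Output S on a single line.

LF mapping: 1 2 7 8 3 6 4 5 0
Walk LF starting at row 8, prepending L[row]:
  step 1: row=8, L[8]='$', prepend. Next row=LF[8]=0
  step 2: row=0, L[0]='h', prepend. Next row=LF[0]=1
  step 3: row=1, L[1]='i', prepend. Next row=LF[1]=2
  step 4: row=2, L[2]='l', prepend. Next row=LF[2]=7
  step 5: row=7, L[7]='i', prepend. Next row=LF[7]=5
  step 6: row=5, L[5]='k', prepend. Next row=LF[5]=6
  step 7: row=6, L[6]='i', prepend. Next row=LF[6]=4
  step 8: row=4, L[4]='i', prepend. Next row=LF[4]=3
  step 9: row=3, L[3]='n', prepend. Next row=LF[3]=8
Reversed output: niikilih$

Answer: niikilih$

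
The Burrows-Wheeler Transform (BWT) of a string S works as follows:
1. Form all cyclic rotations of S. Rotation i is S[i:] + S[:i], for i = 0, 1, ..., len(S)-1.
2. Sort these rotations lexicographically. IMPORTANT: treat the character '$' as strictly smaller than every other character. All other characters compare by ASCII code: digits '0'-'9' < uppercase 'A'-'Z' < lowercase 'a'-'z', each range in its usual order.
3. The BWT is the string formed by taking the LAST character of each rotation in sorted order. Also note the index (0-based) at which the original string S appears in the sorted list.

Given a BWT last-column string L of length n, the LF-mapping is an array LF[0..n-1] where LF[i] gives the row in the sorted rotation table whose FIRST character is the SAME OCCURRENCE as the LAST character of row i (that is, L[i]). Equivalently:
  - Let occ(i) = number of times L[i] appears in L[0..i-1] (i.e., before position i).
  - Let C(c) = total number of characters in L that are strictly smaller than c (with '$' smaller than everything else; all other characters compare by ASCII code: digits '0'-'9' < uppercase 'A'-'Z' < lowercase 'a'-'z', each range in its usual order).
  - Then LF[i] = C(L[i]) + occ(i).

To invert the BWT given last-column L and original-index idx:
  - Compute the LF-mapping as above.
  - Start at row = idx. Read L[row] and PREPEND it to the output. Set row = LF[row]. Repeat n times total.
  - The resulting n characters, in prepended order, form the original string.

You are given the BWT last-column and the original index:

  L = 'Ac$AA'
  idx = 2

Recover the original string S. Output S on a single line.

Answer: AAcA$

Derivation:
LF mapping: 1 4 0 2 3
Walk LF starting at row 2, prepending L[row]:
  step 1: row=2, L[2]='$', prepend. Next row=LF[2]=0
  step 2: row=0, L[0]='A', prepend. Next row=LF[0]=1
  step 3: row=1, L[1]='c', prepend. Next row=LF[1]=4
  step 4: row=4, L[4]='A', prepend. Next row=LF[4]=3
  step 5: row=3, L[3]='A', prepend. Next row=LF[3]=2
Reversed output: AAcA$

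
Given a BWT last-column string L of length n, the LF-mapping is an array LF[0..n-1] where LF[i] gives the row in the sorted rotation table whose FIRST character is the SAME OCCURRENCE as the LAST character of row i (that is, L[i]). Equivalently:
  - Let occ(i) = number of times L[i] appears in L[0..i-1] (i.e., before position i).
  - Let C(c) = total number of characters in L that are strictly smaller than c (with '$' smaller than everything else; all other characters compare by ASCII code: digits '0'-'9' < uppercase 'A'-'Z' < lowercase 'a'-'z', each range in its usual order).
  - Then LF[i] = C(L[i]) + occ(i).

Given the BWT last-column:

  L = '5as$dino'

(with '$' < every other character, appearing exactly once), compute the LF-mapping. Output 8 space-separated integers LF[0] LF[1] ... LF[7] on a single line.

Answer: 1 2 7 0 3 4 5 6

Derivation:
Char counts: '$':1, '5':1, 'a':1, 'd':1, 'i':1, 'n':1, 'o':1, 's':1
C (first-col start): C('$')=0, C('5')=1, C('a')=2, C('d')=3, C('i')=4, C('n')=5, C('o')=6, C('s')=7
L[0]='5': occ=0, LF[0]=C('5')+0=1+0=1
L[1]='a': occ=0, LF[1]=C('a')+0=2+0=2
L[2]='s': occ=0, LF[2]=C('s')+0=7+0=7
L[3]='$': occ=0, LF[3]=C('$')+0=0+0=0
L[4]='d': occ=0, LF[4]=C('d')+0=3+0=3
L[5]='i': occ=0, LF[5]=C('i')+0=4+0=4
L[6]='n': occ=0, LF[6]=C('n')+0=5+0=5
L[7]='o': occ=0, LF[7]=C('o')+0=6+0=6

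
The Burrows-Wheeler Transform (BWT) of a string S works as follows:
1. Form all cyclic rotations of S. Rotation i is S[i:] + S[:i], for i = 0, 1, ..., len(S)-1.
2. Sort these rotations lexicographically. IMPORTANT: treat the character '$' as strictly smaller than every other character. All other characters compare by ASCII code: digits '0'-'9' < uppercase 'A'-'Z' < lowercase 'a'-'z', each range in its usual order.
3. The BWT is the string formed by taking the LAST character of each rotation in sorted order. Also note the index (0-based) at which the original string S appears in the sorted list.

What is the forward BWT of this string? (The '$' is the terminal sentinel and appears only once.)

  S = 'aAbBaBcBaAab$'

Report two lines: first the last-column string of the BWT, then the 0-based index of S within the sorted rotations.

All 13 rotations (rotation i = S[i:]+S[:i]):
  rot[0] = aAbBaBcBaAab$
  rot[1] = AbBaBcBaAab$a
  rot[2] = bBaBcBaAab$aA
  rot[3] = BaBcBaAab$aAb
  rot[4] = aBcBaAab$aAbB
  rot[5] = BcBaAab$aAbBa
  rot[6] = cBaAab$aAbBaB
  rot[7] = BaAab$aAbBaBc
  rot[8] = aAab$aAbBaBcB
  rot[9] = Aab$aAbBaBcBa
  rot[10] = ab$aAbBaBcBaA
  rot[11] = b$aAbBaBcBaAa
  rot[12] = $aAbBaBcBaAab
Sorted (with $ < everything):
  sorted[0] = $aAbBaBcBaAab  (last char: 'b')
  sorted[1] = Aab$aAbBaBcBa  (last char: 'a')
  sorted[2] = AbBaBcBaAab$a  (last char: 'a')
  sorted[3] = BaAab$aAbBaBc  (last char: 'c')
  sorted[4] = BaBcBaAab$aAb  (last char: 'b')
  sorted[5] = BcBaAab$aAbBa  (last char: 'a')
  sorted[6] = aAab$aAbBaBcB  (last char: 'B')
  sorted[7] = aAbBaBcBaAab$  (last char: '$')
  sorted[8] = aBcBaAab$aAbB  (last char: 'B')
  sorted[9] = ab$aAbBaBcBaA  (last char: 'A')
  sorted[10] = b$aAbBaBcBaAa  (last char: 'a')
  sorted[11] = bBaBcBaAab$aA  (last char: 'A')
  sorted[12] = cBaAab$aAbBaB  (last char: 'B')
Last column: baacbaB$BAaAB
Original string S is at sorted index 7

Answer: baacbaB$BAaAB
7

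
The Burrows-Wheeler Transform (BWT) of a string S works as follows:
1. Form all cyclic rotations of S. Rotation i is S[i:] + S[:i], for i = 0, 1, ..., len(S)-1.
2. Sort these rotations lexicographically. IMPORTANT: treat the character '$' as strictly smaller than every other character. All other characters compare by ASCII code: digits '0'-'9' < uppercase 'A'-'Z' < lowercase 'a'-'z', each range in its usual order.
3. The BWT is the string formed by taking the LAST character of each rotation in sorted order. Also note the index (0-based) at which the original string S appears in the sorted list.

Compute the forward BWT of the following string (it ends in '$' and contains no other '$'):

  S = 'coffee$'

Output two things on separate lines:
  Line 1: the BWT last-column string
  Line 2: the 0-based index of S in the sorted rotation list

Answer: e$effoc
1

Derivation:
All 7 rotations (rotation i = S[i:]+S[:i]):
  rot[0] = coffee$
  rot[1] = offee$c
  rot[2] = ffee$co
  rot[3] = fee$cof
  rot[4] = ee$coff
  rot[5] = e$coffe
  rot[6] = $coffee
Sorted (with $ < everything):
  sorted[0] = $coffee  (last char: 'e')
  sorted[1] = coffee$  (last char: '$')
  sorted[2] = e$coffe  (last char: 'e')
  sorted[3] = ee$coff  (last char: 'f')
  sorted[4] = fee$cof  (last char: 'f')
  sorted[5] = ffee$co  (last char: 'o')
  sorted[6] = offee$c  (last char: 'c')
Last column: e$effoc
Original string S is at sorted index 1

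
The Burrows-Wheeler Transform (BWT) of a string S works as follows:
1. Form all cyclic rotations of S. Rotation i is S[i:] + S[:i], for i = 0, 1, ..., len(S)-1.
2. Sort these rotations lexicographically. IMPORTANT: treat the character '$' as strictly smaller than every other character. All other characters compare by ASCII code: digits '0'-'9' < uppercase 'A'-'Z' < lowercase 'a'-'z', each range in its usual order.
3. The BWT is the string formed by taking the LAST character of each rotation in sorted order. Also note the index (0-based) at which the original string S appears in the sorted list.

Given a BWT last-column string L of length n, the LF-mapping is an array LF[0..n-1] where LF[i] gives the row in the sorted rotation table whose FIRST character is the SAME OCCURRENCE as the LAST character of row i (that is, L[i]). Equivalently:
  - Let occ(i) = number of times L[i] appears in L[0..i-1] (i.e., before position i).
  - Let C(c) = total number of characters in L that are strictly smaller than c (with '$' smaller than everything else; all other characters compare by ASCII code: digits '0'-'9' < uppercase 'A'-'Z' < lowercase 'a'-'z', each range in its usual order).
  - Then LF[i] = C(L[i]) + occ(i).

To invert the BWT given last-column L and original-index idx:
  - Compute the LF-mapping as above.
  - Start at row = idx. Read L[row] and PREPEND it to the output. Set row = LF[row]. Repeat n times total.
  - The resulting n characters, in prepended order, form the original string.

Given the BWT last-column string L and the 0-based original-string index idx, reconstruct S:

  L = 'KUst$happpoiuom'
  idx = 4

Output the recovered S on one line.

LF mapping: 1 2 12 13 0 4 3 9 10 11 7 5 14 8 6
Walk LF starting at row 4, prepending L[row]:
  step 1: row=4, L[4]='$', prepend. Next row=LF[4]=0
  step 2: row=0, L[0]='K', prepend. Next row=LF[0]=1
  step 3: row=1, L[1]='U', prepend. Next row=LF[1]=2
  step 4: row=2, L[2]='s', prepend. Next row=LF[2]=12
  step 5: row=12, L[12]='u', prepend. Next row=LF[12]=14
  step 6: row=14, L[14]='m', prepend. Next row=LF[14]=6
  step 7: row=6, L[6]='a', prepend. Next row=LF[6]=3
  step 8: row=3, L[3]='t', prepend. Next row=LF[3]=13
  step 9: row=13, L[13]='o', prepend. Next row=LF[13]=8
  step 10: row=8, L[8]='p', prepend. Next row=LF[8]=10
  step 11: row=10, L[10]='o', prepend. Next row=LF[10]=7
  step 12: row=7, L[7]='p', prepend. Next row=LF[7]=9
  step 13: row=9, L[9]='p', prepend. Next row=LF[9]=11
  step 14: row=11, L[11]='i', prepend. Next row=LF[11]=5
  step 15: row=5, L[5]='h', prepend. Next row=LF[5]=4
Reversed output: hippopotamusUK$

Answer: hippopotamusUK$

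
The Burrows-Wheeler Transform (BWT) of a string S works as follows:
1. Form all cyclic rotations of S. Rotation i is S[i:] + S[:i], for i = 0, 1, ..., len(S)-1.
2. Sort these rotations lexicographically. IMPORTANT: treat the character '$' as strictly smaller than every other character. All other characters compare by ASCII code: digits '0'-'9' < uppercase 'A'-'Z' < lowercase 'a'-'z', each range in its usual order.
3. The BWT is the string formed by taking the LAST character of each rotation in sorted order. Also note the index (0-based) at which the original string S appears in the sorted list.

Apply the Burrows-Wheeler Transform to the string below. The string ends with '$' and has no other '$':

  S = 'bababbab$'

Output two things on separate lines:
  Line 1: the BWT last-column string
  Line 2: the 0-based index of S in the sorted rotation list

All 9 rotations (rotation i = S[i:]+S[:i]):
  rot[0] = bababbab$
  rot[1] = ababbab$b
  rot[2] = babbab$ba
  rot[3] = abbab$bab
  rot[4] = bbab$baba
  rot[5] = bab$babab
  rot[6] = ab$bababb
  rot[7] = b$bababba
  rot[8] = $bababbab
Sorted (with $ < everything):
  sorted[0] = $bababbab  (last char: 'b')
  sorted[1] = ab$bababb  (last char: 'b')
  sorted[2] = ababbab$b  (last char: 'b')
  sorted[3] = abbab$bab  (last char: 'b')
  sorted[4] = b$bababba  (last char: 'a')
  sorted[5] = bab$babab  (last char: 'b')
  sorted[6] = bababbab$  (last char: '$')
  sorted[7] = babbab$ba  (last char: 'a')
  sorted[8] = bbab$baba  (last char: 'a')
Last column: bbbbab$aa
Original string S is at sorted index 6

Answer: bbbbab$aa
6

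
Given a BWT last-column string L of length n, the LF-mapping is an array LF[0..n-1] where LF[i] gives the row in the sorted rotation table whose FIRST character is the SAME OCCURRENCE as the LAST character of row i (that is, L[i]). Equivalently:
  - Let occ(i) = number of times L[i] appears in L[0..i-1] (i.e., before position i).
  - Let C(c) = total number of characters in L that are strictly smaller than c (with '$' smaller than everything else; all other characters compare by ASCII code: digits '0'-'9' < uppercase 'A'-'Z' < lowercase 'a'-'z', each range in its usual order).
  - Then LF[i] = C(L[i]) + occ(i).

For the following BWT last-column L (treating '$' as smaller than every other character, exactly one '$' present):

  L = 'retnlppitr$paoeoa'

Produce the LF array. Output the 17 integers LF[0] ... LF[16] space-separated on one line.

Char counts: '$':1, 'a':2, 'e':2, 'i':1, 'l':1, 'n':1, 'o':2, 'p':3, 'r':2, 't':2
C (first-col start): C('$')=0, C('a')=1, C('e')=3, C('i')=5, C('l')=6, C('n')=7, C('o')=8, C('p')=10, C('r')=13, C('t')=15
L[0]='r': occ=0, LF[0]=C('r')+0=13+0=13
L[1]='e': occ=0, LF[1]=C('e')+0=3+0=3
L[2]='t': occ=0, LF[2]=C('t')+0=15+0=15
L[3]='n': occ=0, LF[3]=C('n')+0=7+0=7
L[4]='l': occ=0, LF[4]=C('l')+0=6+0=6
L[5]='p': occ=0, LF[5]=C('p')+0=10+0=10
L[6]='p': occ=1, LF[6]=C('p')+1=10+1=11
L[7]='i': occ=0, LF[7]=C('i')+0=5+0=5
L[8]='t': occ=1, LF[8]=C('t')+1=15+1=16
L[9]='r': occ=1, LF[9]=C('r')+1=13+1=14
L[10]='$': occ=0, LF[10]=C('$')+0=0+0=0
L[11]='p': occ=2, LF[11]=C('p')+2=10+2=12
L[12]='a': occ=0, LF[12]=C('a')+0=1+0=1
L[13]='o': occ=0, LF[13]=C('o')+0=8+0=8
L[14]='e': occ=1, LF[14]=C('e')+1=3+1=4
L[15]='o': occ=1, LF[15]=C('o')+1=8+1=9
L[16]='a': occ=1, LF[16]=C('a')+1=1+1=2

Answer: 13 3 15 7 6 10 11 5 16 14 0 12 1 8 4 9 2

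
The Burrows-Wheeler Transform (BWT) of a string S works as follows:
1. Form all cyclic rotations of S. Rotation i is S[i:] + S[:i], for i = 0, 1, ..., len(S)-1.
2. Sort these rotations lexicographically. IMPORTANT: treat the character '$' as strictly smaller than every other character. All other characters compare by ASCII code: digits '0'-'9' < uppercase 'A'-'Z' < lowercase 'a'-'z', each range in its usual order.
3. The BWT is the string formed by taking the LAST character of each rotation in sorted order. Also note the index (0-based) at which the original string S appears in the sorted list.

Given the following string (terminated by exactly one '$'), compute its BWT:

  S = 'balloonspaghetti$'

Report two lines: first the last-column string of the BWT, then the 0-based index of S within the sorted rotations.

All 17 rotations (rotation i = S[i:]+S[:i]):
  rot[0] = balloonspaghetti$
  rot[1] = alloonspaghetti$b
  rot[2] = lloonspaghetti$ba
  rot[3] = loonspaghetti$bal
  rot[4] = oonspaghetti$ball
  rot[5] = onspaghetti$ballo
  rot[6] = nspaghetti$balloo
  rot[7] = spaghetti$balloon
  rot[8] = paghetti$balloons
  rot[9] = aghetti$balloonsp
  rot[10] = ghetti$balloonspa
  rot[11] = hetti$balloonspag
  rot[12] = etti$balloonspagh
  rot[13] = tti$balloonspaghe
  rot[14] = ti$balloonspaghet
  rot[15] = i$balloonspaghett
  rot[16] = $balloonspaghetti
Sorted (with $ < everything):
  sorted[0] = $balloonspaghetti  (last char: 'i')
  sorted[1] = aghetti$balloonsp  (last char: 'p')
  sorted[2] = alloonspaghetti$b  (last char: 'b')
  sorted[3] = balloonspaghetti$  (last char: '$')
  sorted[4] = etti$balloonspagh  (last char: 'h')
  sorted[5] = ghetti$balloonspa  (last char: 'a')
  sorted[6] = hetti$balloonspag  (last char: 'g')
  sorted[7] = i$balloonspaghett  (last char: 't')
  sorted[8] = lloonspaghetti$ba  (last char: 'a')
  sorted[9] = loonspaghetti$bal  (last char: 'l')
  sorted[10] = nspaghetti$balloo  (last char: 'o')
  sorted[11] = onspaghetti$ballo  (last char: 'o')
  sorted[12] = oonspaghetti$ball  (last char: 'l')
  sorted[13] = paghetti$balloons  (last char: 's')
  sorted[14] = spaghetti$balloon  (last char: 'n')
  sorted[15] = ti$balloonspaghet  (last char: 't')
  sorted[16] = tti$balloonspaghe  (last char: 'e')
Last column: ipb$hagtaloolsnte
Original string S is at sorted index 3

Answer: ipb$hagtaloolsnte
3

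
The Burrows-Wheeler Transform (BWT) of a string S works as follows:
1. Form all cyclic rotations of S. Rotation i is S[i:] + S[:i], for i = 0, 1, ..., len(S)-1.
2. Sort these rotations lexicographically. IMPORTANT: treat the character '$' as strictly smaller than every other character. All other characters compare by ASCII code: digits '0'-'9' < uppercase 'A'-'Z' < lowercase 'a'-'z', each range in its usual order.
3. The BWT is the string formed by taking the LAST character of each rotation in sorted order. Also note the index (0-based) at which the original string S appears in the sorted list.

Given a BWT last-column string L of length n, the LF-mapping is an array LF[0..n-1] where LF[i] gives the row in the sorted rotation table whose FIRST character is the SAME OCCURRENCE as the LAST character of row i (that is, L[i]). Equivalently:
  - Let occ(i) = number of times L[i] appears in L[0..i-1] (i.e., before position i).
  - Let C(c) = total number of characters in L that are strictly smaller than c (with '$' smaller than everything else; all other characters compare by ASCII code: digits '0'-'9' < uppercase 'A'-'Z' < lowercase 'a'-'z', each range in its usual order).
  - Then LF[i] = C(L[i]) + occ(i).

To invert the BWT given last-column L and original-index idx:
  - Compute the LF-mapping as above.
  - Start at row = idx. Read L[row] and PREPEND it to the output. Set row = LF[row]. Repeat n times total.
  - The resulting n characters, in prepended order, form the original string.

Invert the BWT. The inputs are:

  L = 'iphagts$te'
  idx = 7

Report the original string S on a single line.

Answer: spaghetti$

Derivation:
LF mapping: 5 6 4 1 3 8 7 0 9 2
Walk LF starting at row 7, prepending L[row]:
  step 1: row=7, L[7]='$', prepend. Next row=LF[7]=0
  step 2: row=0, L[0]='i', prepend. Next row=LF[0]=5
  step 3: row=5, L[5]='t', prepend. Next row=LF[5]=8
  step 4: row=8, L[8]='t', prepend. Next row=LF[8]=9
  step 5: row=9, L[9]='e', prepend. Next row=LF[9]=2
  step 6: row=2, L[2]='h', prepend. Next row=LF[2]=4
  step 7: row=4, L[4]='g', prepend. Next row=LF[4]=3
  step 8: row=3, L[3]='a', prepend. Next row=LF[3]=1
  step 9: row=1, L[1]='p', prepend. Next row=LF[1]=6
  step 10: row=6, L[6]='s', prepend. Next row=LF[6]=7
Reversed output: spaghetti$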